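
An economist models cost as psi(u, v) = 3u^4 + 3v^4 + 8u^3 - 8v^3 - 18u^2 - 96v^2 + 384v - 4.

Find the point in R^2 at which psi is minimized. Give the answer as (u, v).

(-3, -4)

psi(u,v) separates as P(u) + Q(v) − 4, so its minimum is min P + min Q − 4.
P'(u) = 12u(u - 1)(u + 3) vanishes at u ∈ {-3, 0, 1}; Q'(v) = 12(v - 4)(v - 2)(v + 4) vanishes at v ∈ {-4, 2, 4}.
Local minima of P (where P''>0): P(-3)=-135, P(1)=-7. Local minima of Q: Q(-4)=-1792, Q(4)=256.
So the global minimum of psi is P(-3) + Q(-4) − 4 = -135 − 1792 − 4 = -1931, attained at (-3, -4).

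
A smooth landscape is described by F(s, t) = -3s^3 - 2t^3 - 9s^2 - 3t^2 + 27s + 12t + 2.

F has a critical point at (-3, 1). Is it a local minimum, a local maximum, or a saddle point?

The mixed partial ∂²F/∂s∂t is 0, so the Hessian at any point is diag(F_ss, F_tt) = diag(-18(s + 1), -6(2t + 1)).
At (-3, 1): H = diag(36, -18).
The eigenvalues have opposite signs, so H is indefinite: a saddle point.

saddle point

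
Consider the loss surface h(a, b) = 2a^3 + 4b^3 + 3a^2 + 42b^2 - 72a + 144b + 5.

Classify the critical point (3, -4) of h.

The mixed partial ∂²h/∂a∂b is 0, so the Hessian at any point is diag(h_aa, h_bb) = diag(6(2a + 1), 12(2b + 7)).
At (3, -4): H = diag(42, -12).
The eigenvalues have opposite signs, so H is indefinite: a saddle point.

saddle point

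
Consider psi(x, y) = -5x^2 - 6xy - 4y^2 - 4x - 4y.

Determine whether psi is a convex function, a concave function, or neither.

concave

psi is quadratic, so its Hessian is the constant matrix H = [[-10, -6], [-6, -8]].
det(H) = 44, tr(H) = -18.
det(H) > 0 and tr(H) < 0, so H is negative definite everywhere: concave.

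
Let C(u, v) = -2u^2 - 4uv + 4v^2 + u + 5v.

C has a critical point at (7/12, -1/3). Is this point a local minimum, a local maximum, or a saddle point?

The Hessian of C is constant: H = [[-4, -4], [-4, 8]].
det(H) = (-4)·8 − (-4)² = -48.
Since det(H) < 0, H is indefinite and the critical point is a saddle point.

saddle point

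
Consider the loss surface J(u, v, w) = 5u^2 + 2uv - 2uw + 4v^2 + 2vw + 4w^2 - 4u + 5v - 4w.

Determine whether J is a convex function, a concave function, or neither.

J is quadratic, so its Hessian is the constant matrix H = [[10, 2, -2], [2, 8, 2], [-2, 2, 8]].
Leading principal minors: 10, 76, 520.
All positive ⇒ H ≻ 0 ⇒ convex.

convex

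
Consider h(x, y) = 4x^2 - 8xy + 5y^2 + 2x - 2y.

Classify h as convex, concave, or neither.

convex

h is quadratic, so its Hessian is the constant matrix H = [[8, -8], [-8, 10]].
det(H) = 16, tr(H) = 18.
det(H) > 0 and tr(H) > 0, so H is positive definite everywhere: convex.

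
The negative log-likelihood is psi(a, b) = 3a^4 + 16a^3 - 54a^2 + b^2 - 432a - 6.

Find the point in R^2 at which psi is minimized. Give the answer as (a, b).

(3, 0)

psi(a,b) separates as P(a) + Q(b) − 6, so its minimum is min P + min Q − 6.
P'(a) = 12(a - 3)(a + 3)(a + 4) vanishes at a ∈ {-4, -3, 3}; Q'(b) = 2b vanishes at b ∈ {0}.
Local minima of P (where P''>0): P(-4)=608, P(3)=-1107. Local minima of Q: Q(0)=0.
So the global minimum of psi is P(3) + Q(0) − 6 = -1107 + 0 − 6 = -1113, attained at (3, 0).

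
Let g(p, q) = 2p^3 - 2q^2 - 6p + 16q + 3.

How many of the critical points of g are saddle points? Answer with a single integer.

g separates as a function of p plus a function of q, so ∇g=0 decouples.
∂g/∂p = 6(p - 1)(p + 1) = 0 at p ∈ {-1, 1}; ∂g/∂q = -4(q - 4) = 0 at q ∈ {4}.
The Hessian is diagonal: diag(g_pp, g_qq). Second derivatives: g_pp(-1)=-12, g_pp(1)=12; g_qq(4)=-4.
Saddle points occur where the two diagonal entries have opposite signs: (1, 4). Count: 1.

1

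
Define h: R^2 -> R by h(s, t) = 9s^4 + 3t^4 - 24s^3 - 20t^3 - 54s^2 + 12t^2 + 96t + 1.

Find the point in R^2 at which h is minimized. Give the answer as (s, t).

h(s,t) separates as P(s) + Q(t) + 1, so its minimum is min P + min Q + 1.
P'(s) = 36s(s - 3)(s + 1) vanishes at s ∈ {-1, 0, 3}; Q'(t) = 12(t - 4)(t - 2)(t + 1) vanishes at t ∈ {-1, 2, 4}.
Local minima of P (where P''>0): P(-1)=-21, P(3)=-405. Local minima of Q: Q(-1)=-61, Q(4)=64.
So the global minimum of h is P(3) + Q(-1) + 1 = -405 − 61 + 1 = -465, attained at (3, -1).

(3, -1)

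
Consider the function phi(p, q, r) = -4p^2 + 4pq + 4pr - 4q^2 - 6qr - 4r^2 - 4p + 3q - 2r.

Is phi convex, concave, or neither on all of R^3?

phi is quadratic, so its Hessian is the constant matrix H = [[-8, 4, 4], [4, -8, -6], [4, -6, -8]].
Leading principal minors: -8, 48, -160.
Signs alternate −, +, − ⇒ H ≺ 0 ⇒ concave.

concave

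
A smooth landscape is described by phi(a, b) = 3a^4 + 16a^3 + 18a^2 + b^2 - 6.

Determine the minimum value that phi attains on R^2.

-33

phi(a,b) separates as P(a) + Q(b) − 6, so its minimum is min P + min Q − 6.
P'(a) = 12a(a + 1)(a + 3) vanishes at a ∈ {-3, -1, 0}; Q'(b) = 2b vanishes at b ∈ {0}.
Local minima of P (where P''>0): P(-3)=-27, P(0)=0. Local minima of Q: Q(0)=0.
So the global minimum of phi is P(-3) + Q(0) − 6 = -27 + 0 − 6 = -33, attained at (-3, 0).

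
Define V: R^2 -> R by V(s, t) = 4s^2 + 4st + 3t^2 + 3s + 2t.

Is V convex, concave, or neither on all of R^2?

convex

V is quadratic, so its Hessian is the constant matrix H = [[8, 4], [4, 6]].
det(H) = 32, tr(H) = 14.
det(H) > 0 and tr(H) > 0, so H is positive definite everywhere: convex.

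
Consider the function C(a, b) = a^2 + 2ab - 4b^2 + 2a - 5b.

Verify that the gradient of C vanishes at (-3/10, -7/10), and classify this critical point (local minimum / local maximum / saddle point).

∇C = (2a + 2b + 2, 2a - 8b - 5); substituting (-3/10, -7/10) gives ∇C = (0, 0), so (-3/10, -7/10) is indeed a critical point.
The Hessian of C is constant: H = [[2, 2], [2, -8]].
det(H) = 2·(-8) − 2² = -20.
Since det(H) < 0, H is indefinite and the critical point is a saddle point.

saddle point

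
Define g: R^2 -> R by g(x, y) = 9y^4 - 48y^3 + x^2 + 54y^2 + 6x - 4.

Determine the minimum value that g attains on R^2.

-94

g(x,y) separates as P(x) + Q(y) − 4, so its minimum is min P + min Q − 4.
P'(x) = 2x + 6 vanishes at x ∈ {-3}; Q'(y) = 36y(y - 3)(y - 1) vanishes at y ∈ {0, 1, 3}.
Local minima of P (where P''>0): P(-3)=-9. Local minima of Q: Q(0)=0, Q(3)=-81.
So the global minimum of g is P(-3) + Q(3) − 4 = -9 − 81 − 4 = -94, attained at (-3, 3).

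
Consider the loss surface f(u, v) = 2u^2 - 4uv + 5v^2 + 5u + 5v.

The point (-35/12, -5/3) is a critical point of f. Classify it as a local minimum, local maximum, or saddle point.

The Hessian of f is constant: H = [[4, -4], [-4, 10]].
det(H) = 4·10 − (-4)² = 24.
det(H) > 0 and tr(H) = 14 > 0, so H is positive definite and the point is a local minimum.

local minimum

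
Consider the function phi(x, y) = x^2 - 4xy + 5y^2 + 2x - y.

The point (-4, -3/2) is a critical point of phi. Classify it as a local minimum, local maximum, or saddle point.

The Hessian of phi is constant: H = [[2, -4], [-4, 10]].
det(H) = 2·10 − (-4)² = 4.
det(H) > 0 and tr(H) = 12 > 0, so H is positive definite and the point is a local minimum.

local minimum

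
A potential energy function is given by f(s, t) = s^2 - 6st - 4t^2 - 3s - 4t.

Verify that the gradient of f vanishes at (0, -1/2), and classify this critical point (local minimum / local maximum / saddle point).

saddle point

∇f = (2s - 6t - 3, -6s - 8t - 4); substituting (0, -1/2) gives ∇f = (0, 0), so (0, -1/2) is indeed a critical point.
The Hessian of f is constant: H = [[2, -6], [-6, -8]].
det(H) = 2·(-8) − (-6)² = -52.
Since det(H) < 0, H is indefinite and the critical point is a saddle point.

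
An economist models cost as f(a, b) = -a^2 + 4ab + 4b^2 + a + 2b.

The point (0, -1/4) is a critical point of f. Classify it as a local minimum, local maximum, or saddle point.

saddle point

The Hessian of f is constant: H = [[-2, 4], [4, 8]].
det(H) = (-2)·8 − 4² = -32.
Since det(H) < 0, H is indefinite and the critical point is a saddle point.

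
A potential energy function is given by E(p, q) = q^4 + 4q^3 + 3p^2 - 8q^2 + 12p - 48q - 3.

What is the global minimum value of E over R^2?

E(p,q) separates as A(p) + B(q) − 3, so its minimum is min A + min B − 3.
A'(p) = 6p + 12 vanishes at p ∈ {-2}; B'(q) = 4(q - 2)(q + 2)(q + 3) vanishes at q ∈ {-3, -2, 2}.
Local minima of A (where A''>0): A(-2)=-12. Local minima of B: B(-3)=45, B(2)=-80.
So the global minimum of E is A(-2) + B(2) − 3 = -12 − 80 − 3 = -95, attained at (-2, 2).

-95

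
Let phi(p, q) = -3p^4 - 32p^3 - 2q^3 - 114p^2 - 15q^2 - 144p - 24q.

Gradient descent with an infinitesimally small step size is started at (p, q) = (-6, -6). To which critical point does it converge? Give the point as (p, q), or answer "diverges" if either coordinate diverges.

phi is separable, so gradient descent decouples: p follows -∂phi/∂p, q follows -∂phi/∂q.
∂phi/∂p = -12(p + 1)(p + 3)(p + 4); at p=-6 this is 360, so p decreases.
∂phi/∂q = -6(q + 1)(q + 4); at q=-6 this is -60, so q increases.
The p-coordinate has no critical point in that direction and runs off to infinity.

diverges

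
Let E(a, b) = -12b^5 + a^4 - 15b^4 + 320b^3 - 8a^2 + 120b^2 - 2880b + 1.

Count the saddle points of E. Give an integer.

E separates as a function of a plus a function of b, so ∇E=0 decouples.
∂E/∂a = 4a(a - 2)(a + 2) = 0 at a ∈ {-2, 0, 2}; ∂E/∂b = -60(b - 3)(b - 2)(b + 2)(b + 4) = 0 at b ∈ {-4, -2, 2, 3}.
The Hessian is diagonal: diag(E_aa, E_bb). Second derivatives: E_aa(-2)=32, E_aa(0)=-16, E_aa(2)=32; E_bb(-4)=5040, E_bb(-2)=-2400, E_bb(2)=1440, E_bb(3)=-2100.
Saddle points occur where the two diagonal entries have opposite signs: (-2, -2), (-2, 3), (0, -4), (0, 2), (2, -2), (2, 3). Count: 6.

6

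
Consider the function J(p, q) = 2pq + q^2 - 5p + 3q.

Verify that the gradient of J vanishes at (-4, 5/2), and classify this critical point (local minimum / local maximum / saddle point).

saddle point

∇J = (2q - 5, 2p + 2q + 3); substituting (-4, 5/2) gives ∇J = (0, 0), so (-4, 5/2) is indeed a critical point.
The Hessian of J is constant: H = [[0, 2], [2, 2]].
det(H) = 0·2 − 2² = -4.
Since det(H) < 0, H is indefinite and the critical point is a saddle point.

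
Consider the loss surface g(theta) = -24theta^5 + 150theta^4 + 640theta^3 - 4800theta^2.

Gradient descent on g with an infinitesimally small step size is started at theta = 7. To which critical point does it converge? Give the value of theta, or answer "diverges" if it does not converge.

g'(theta) = -120theta(theta - 5)(theta - 4)(theta + 4), so g'(7) = -55440.
Gradient descent moves in the -g' direction, i.e. theta is increasing.
There is no critical point above theta=7, and g' keeps the same sign, so the iterate runs off to +∞.

diverges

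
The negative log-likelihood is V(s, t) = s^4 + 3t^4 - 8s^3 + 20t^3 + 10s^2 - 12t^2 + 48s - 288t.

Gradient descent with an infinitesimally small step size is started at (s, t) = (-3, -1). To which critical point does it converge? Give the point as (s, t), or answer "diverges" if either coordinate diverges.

V is separable, so gradient descent decouples: s follows -∂V/∂s, t follows -∂V/∂t.
∂V/∂s = 4(s - 4)(s - 3)(s + 1); at s=-3 this is -336, so s increases.
∂V/∂t = 12(t - 2)(t + 3)(t + 4); at t=-1 this is -216, so t increases.
s converges to its nearest critical value -1 (a local min of the s-part); t converges to 2. The iterate converges to (-1, 2).

(-1, 2)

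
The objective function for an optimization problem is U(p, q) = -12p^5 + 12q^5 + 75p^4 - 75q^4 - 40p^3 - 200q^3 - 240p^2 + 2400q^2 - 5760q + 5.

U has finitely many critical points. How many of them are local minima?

U separates as a function of p plus a function of q, so ∇U=0 decouples.
∂U/∂p = -60p(p - 4)(p - 2)(p + 1) = 0 at p ∈ {-1, 0, 2, 4}; ∂U/∂q = 60(q - 4)(q - 3)(q - 2)(q + 4) = 0 at q ∈ {-4, 2, 3, 4}.
The Hessian is diagonal: diag(U_pp, U_qq). Second derivatives: U_pp(-1)=900, U_pp(0)=-480, U_pp(2)=720, U_pp(4)=-2400; U_qq(-4)=-20160, U_qq(2)=720, U_qq(3)=-420, U_qq(4)=960.
Local minima occur where both diagonal entries positive: (-1, 2), (-1, 4), (2, 2), (2, 4). Count: 4.

4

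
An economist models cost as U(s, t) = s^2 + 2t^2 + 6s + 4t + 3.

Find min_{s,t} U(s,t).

-8

U(s,t) separates as P(s) + Q(t) + 3, so its minimum is min P + min Q + 3.
P'(s) = 2s + 6 vanishes at s ∈ {-3}; Q'(t) = 4(t + 1) vanishes at t ∈ {-1}.
Local minima of P (where P''>0): P(-3)=-9. Local minima of Q: Q(-1)=-2.
So the global minimum of U is P(-3) + Q(-1) + 3 = -9 − 2 + 3 = -8, attained at (-3, -1).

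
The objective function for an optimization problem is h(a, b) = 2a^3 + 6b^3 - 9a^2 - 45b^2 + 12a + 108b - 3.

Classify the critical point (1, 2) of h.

The mixed partial ∂²h/∂a∂b is 0, so the Hessian at any point is diag(h_aa, h_bb) = diag(6(2a - 3), 18(2b - 5)).
At (1, 2): H = diag(-6, -18).
Both eigenvalues are negative, so H is negative definite: a local maximum.

local maximum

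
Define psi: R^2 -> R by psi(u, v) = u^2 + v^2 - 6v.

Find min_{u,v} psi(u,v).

psi(u,v) separates as P(u) + Q(v), so its minimum is min P + min Q.
P'(u) = 2u vanishes at u ∈ {0}; Q'(v) = 2v - 6 vanishes at v ∈ {3}.
Local minima of P (where P''>0): P(0)=0. Local minima of Q: Q(3)=-9.
So the global minimum of psi is P(0) + Q(3) = 0 − 9 = -9, attained at (0, 3).

-9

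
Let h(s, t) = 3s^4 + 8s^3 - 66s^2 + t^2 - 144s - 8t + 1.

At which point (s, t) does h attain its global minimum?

h(s,t) separates as P(s) + Q(t) + 1, so its minimum is min P + min Q + 1.
P'(s) = 12(s - 3)(s + 1)(s + 4) vanishes at s ∈ {-4, -1, 3}; Q'(t) = 2(t - 4) vanishes at t ∈ {4}.
Local minima of P (where P''>0): P(-4)=-224, P(3)=-567. Local minima of Q: Q(4)=-16.
So the global minimum of h is P(3) + Q(4) + 1 = -567 − 16 + 1 = -582, attained at (3, 4).

(3, 4)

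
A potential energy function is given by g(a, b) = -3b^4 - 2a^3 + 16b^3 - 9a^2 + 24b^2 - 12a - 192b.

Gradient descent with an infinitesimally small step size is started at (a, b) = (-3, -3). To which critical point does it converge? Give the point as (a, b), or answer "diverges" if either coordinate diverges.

g is separable, so gradient descent decouples: a follows -∂g/∂a, b follows -∂g/∂b.
∂g/∂a = -6(a + 1)(a + 2); at a=-3 this is -12, so a increases.
∂g/∂b = -12(b - 4)(b - 2)(b + 2); at b=-3 this is 420, so b decreases.
The b-coordinate has no critical point in that direction and runs off to infinity.

diverges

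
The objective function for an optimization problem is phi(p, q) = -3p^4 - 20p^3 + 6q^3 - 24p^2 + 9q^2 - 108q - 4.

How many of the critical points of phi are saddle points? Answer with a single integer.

3

phi separates as a function of p plus a function of q, so ∇phi=0 decouples.
∂phi/∂p = -12p(p + 1)(p + 4) = 0 at p ∈ {-4, -1, 0}; ∂phi/∂q = 18(q - 2)(q + 3) = 0 at q ∈ {-3, 2}.
The Hessian is diagonal: diag(phi_pp, phi_qq). Second derivatives: phi_pp(-4)=-144, phi_pp(-1)=36, phi_pp(0)=-48; phi_qq(-3)=-90, phi_qq(2)=90.
Saddle points occur where the two diagonal entries have opposite signs: (-4, 2), (-1, -3), (0, 2). Count: 3.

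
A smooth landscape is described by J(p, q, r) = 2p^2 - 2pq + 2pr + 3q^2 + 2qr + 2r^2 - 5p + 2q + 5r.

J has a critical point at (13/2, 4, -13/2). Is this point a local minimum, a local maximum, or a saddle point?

The Hessian is constant: H = [[4, -2, 2], [-2, 6, 2], [2, 2, 4]].
Leading principal minors: Δ₁ = 4, Δ₂ = 20, Δ₃ = 24.
All leading minors are positive, so H is positive definite: a local minimum.

local minimum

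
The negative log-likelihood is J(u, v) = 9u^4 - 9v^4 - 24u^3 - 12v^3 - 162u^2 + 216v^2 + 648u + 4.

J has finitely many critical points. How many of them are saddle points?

J separates as a function of u plus a function of v, so ∇J=0 decouples.
∂J/∂u = 36(u - 3)(u - 2)(u + 3) = 0 at u ∈ {-3, 2, 3}; ∂J/∂v = -36v(v - 3)(v + 4) = 0 at v ∈ {-4, 0, 3}.
The Hessian is diagonal: diag(J_uu, J_vv). Second derivatives: J_uu(-3)=1080, J_uu(2)=-180, J_uu(3)=216; J_vv(-4)=-1008, J_vv(0)=432, J_vv(3)=-756.
Saddle points occur where the two diagonal entries have opposite signs: (-3, -4), (-3, 3), (2, 0), (3, -4), (3, 3). Count: 5.

5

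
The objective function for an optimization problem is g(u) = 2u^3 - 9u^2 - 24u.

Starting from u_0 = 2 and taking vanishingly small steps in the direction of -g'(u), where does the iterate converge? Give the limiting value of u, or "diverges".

4

g'(u) = 6(u - 4)(u + 1), so g'(2) = -36.
Gradient descent moves in the -g' direction, i.e. u is increasing.
The nearest critical point in that direction is u = 4, where g'' = 30 > 0 (a local minimum). The iterate converges there.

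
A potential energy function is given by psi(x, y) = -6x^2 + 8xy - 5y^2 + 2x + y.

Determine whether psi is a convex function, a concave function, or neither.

psi is quadratic, so its Hessian is the constant matrix H = [[-12, 8], [8, -10]].
det(H) = 56, tr(H) = -22.
det(H) > 0 and tr(H) < 0, so H is negative definite everywhere: concave.

concave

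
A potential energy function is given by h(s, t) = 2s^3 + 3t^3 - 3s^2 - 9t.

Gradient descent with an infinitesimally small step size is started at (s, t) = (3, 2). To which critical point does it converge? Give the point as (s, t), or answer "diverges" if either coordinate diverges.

(1, 1)

h is separable, so gradient descent decouples: s follows -∂h/∂s, t follows -∂h/∂t.
∂h/∂s = 6s(s - 1); at s=3 this is 36, so s decreases.
∂h/∂t = 9(t - 1)(t + 1); at t=2 this is 27, so t decreases.
s converges to its nearest critical value 1 (a local min of the s-part); t converges to 1. The iterate converges to (1, 1).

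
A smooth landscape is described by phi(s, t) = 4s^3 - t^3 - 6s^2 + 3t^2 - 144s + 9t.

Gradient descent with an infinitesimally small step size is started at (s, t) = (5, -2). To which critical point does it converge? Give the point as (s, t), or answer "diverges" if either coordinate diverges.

phi is separable, so gradient descent decouples: s follows -∂phi/∂s, t follows -∂phi/∂t.
∂phi/∂s = 12(s - 4)(s + 3); at s=5 this is 96, so s decreases.
∂phi/∂t = -3(t - 3)(t + 1); at t=-2 this is -15, so t increases.
s converges to its nearest critical value 4 (a local min of the s-part); t converges to -1. The iterate converges to (4, -1).

(4, -1)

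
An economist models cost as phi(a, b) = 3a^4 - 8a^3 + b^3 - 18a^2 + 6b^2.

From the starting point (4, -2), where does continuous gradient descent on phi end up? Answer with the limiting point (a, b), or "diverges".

(3, 0)

phi is separable, so gradient descent decouples: a follows -∂phi/∂a, b follows -∂phi/∂b.
∂phi/∂a = 12a(a - 3)(a + 1); at a=4 this is 240, so a decreases.
∂phi/∂b = 3b(b + 4); at b=-2 this is -12, so b increases.
a converges to its nearest critical value 3 (a local min of the a-part); b converges to 0. The iterate converges to (3, 0).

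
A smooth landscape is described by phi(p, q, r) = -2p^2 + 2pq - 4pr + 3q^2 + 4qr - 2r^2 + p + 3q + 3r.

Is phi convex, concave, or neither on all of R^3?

neither

phi is quadratic, so its Hessian is the constant matrix H = [[-4, 2, -4], [2, 6, 4], [-4, 4, -4]].
Leading principal minors: -4, -28, 16.
Neither pattern holds ⇒ H is indefinite ⇒ neither convex nor concave.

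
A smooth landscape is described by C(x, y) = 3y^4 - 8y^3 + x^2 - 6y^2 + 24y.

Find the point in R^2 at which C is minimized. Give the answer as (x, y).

(0, -1)

C(x,y) separates as P(x) + Q(y), so its minimum is min P + min Q.
P'(x) = 2x vanishes at x ∈ {0}; Q'(y) = 12(y - 2)(y - 1)(y + 1) vanishes at y ∈ {-1, 1, 2}.
Local minima of P (where P''>0): P(0)=0. Local minima of Q: Q(-1)=-19, Q(2)=8.
So the global minimum of C is P(0) + Q(-1) = 0 − 19 = -19, attained at (0, -1).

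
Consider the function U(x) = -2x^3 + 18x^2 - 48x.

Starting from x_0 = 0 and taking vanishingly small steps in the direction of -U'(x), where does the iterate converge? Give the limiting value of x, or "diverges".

2

U'(x) = -6(x - 4)(x - 2), so U'(0) = -48.
Gradient descent moves in the -U' direction, i.e. x is increasing.
The nearest critical point in that direction is x = 2, where U'' = 12 > 0 (a local minimum). The iterate converges there.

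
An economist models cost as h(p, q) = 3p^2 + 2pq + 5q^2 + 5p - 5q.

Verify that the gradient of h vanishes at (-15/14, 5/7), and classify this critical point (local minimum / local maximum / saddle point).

∇h = (6p + 2q + 5, 2p + 10q - 5); substituting (-15/14, 5/7) gives ∇h = (0, 0), so (-15/14, 5/7) is indeed a critical point.
The Hessian of h is constant: H = [[6, 2], [2, 10]].
det(H) = 6·10 − 2² = 56.
det(H) > 0 and tr(H) = 16 > 0, so H is positive definite and the point is a local minimum.

local minimum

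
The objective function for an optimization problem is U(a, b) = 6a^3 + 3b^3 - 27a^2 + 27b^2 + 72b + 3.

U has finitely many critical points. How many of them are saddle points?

2

U separates as a function of a plus a function of b, so ∇U=0 decouples.
∂U/∂a = 18a(a - 3) = 0 at a ∈ {0, 3}; ∂U/∂b = 9(b + 2)(b + 4) = 0 at b ∈ {-4, -2}.
The Hessian is diagonal: diag(U_aa, U_bb). Second derivatives: U_aa(0)=-54, U_aa(3)=54; U_bb(-4)=-18, U_bb(-2)=18.
Saddle points occur where the two diagonal entries have opposite signs: (0, -2), (3, -4). Count: 2.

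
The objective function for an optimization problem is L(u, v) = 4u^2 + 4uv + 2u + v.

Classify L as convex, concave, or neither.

neither

L is quadratic, so its Hessian is the constant matrix H = [[8, 4], [4, 0]].
det(H) = -16, tr(H) = 8.
det(H) < 0, so H is indefinite: neither convex nor concave.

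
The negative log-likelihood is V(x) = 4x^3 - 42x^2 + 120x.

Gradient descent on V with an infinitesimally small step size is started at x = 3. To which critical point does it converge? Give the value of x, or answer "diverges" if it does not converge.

V'(x) = 12(x - 5)(x - 2), so V'(3) = -24.
Gradient descent moves in the -V' direction, i.e. x is increasing.
The nearest critical point in that direction is x = 5, where V'' = 36 > 0 (a local minimum). The iterate converges there.

5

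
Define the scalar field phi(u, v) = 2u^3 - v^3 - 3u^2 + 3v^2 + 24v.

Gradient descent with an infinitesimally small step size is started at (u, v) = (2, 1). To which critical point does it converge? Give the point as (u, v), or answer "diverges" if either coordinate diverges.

phi is separable, so gradient descent decouples: u follows -∂phi/∂u, v follows -∂phi/∂v.
∂phi/∂u = 6u(u - 1); at u=2 this is 12, so u decreases.
∂phi/∂v = -3(v - 4)(v + 2); at v=1 this is 27, so v decreases.
u converges to its nearest critical value 1 (a local min of the u-part); v converges to -2. The iterate converges to (1, -2).

(1, -2)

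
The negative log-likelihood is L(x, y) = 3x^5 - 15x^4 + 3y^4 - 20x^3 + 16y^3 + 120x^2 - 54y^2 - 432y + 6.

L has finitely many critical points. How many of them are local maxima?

2

L separates as a function of x plus a function of y, so ∇L=0 decouples.
∂L/∂x = 15x(x - 4)(x - 2)(x + 2) = 0 at x ∈ {-2, 0, 2, 4}; ∂L/∂y = 12(y - 3)(y + 3)(y + 4) = 0 at y ∈ {-4, -3, 3}.
The Hessian is diagonal: diag(L_xx, L_yy). Second derivatives: L_xx(-2)=-720, L_xx(0)=240, L_xx(2)=-240, L_xx(4)=720; L_yy(-4)=84, L_yy(-3)=-72, L_yy(3)=504.
Local maxima occur where both diagonal entries negative: (-2, -3), (2, -3). Count: 2.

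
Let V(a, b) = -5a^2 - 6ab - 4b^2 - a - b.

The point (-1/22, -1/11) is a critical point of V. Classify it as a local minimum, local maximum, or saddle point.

The Hessian of V is constant: H = [[-10, -6], [-6, -8]].
det(H) = (-10)·(-8) − (-6)² = 44.
det(H) > 0 and tr(H) = -18 < 0, so H is negative definite and the point is a local maximum.

local maximum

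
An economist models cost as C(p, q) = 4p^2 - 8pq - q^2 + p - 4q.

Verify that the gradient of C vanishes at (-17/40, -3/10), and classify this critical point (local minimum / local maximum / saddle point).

saddle point

∇C = (8p - 8q + 1, -8p - 2q - 4); substituting (-17/40, -3/10) gives ∇C = (0, 0), so (-17/40, -3/10) is indeed a critical point.
The Hessian of C is constant: H = [[8, -8], [-8, -2]].
det(H) = 8·(-2) − (-8)² = -80.
Since det(H) < 0, H is indefinite and the critical point is a saddle point.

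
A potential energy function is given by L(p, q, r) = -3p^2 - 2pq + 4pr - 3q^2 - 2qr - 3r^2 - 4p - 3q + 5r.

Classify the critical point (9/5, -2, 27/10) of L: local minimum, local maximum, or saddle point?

The Hessian is constant: H = [[-6, -2, 4], [-2, -6, -2], [4, -2, -6]].
Leading principal minors: Δ₁ = -6, Δ₂ = 32, Δ₃ = -40.
The minors alternate sign starting negative (−, +, −), so H is negative definite: a local maximum.

local maximum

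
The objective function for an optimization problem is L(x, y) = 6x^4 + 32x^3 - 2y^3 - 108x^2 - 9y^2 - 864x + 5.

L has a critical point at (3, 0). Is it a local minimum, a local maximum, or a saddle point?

The mixed partial ∂²L/∂x∂y is 0, so the Hessian at any point is diag(L_xx, L_yy) = diag(24(3x^2 + 8x - 9), -6(2y + 3)).
At (3, 0): H = diag(1008, -18).
The eigenvalues have opposite signs, so H is indefinite: a saddle point.

saddle point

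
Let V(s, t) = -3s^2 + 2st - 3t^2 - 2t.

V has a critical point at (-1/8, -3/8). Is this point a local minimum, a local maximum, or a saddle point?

local maximum

The Hessian of V is constant: H = [[-6, 2], [2, -6]].
det(H) = (-6)·(-6) − 2² = 32.
det(H) > 0 and tr(H) = -12 < 0, so H is negative definite and the point is a local maximum.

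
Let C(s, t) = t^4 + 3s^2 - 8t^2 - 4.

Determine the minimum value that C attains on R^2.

-20

C(s,t) separates as P(s) + Q(t) − 4, so its minimum is min P + min Q − 4.
P'(s) = 6s vanishes at s ∈ {0}; Q'(t) = 4t(t - 2)(t + 2) vanishes at t ∈ {-2, 0, 2}.
Local minima of P (where P''>0): P(0)=0. Local minima of Q: Q(-2)=-16, Q(2)=-16.
So the global minimum of C is P(0) + Q(-2) − 4 = 0 − 16 − 4 = -20, attained at (0, -2).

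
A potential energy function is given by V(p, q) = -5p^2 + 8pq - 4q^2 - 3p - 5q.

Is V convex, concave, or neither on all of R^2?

V is quadratic, so its Hessian is the constant matrix H = [[-10, 8], [8, -8]].
det(H) = 16, tr(H) = -18.
det(H) > 0 and tr(H) < 0, so H is negative definite everywhere: concave.

concave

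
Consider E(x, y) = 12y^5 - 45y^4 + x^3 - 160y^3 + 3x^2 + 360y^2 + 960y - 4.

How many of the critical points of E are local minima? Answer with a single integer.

E separates as a function of x plus a function of y, so ∇E=0 decouples.
∂E/∂x = 3x(x + 2) = 0 at x ∈ {-2, 0}; ∂E/∂y = 60(y - 4)(y - 2)(y + 1)(y + 2) = 0 at y ∈ {-2, -1, 2, 4}.
The Hessian is diagonal: diag(E_xx, E_yy). Second derivatives: E_xx(-2)=-6, E_xx(0)=6; E_yy(-2)=-1440, E_yy(-1)=900, E_yy(2)=-1440, E_yy(4)=3600.
Local minima occur where both diagonal entries positive: (0, -1), (0, 4). Count: 2.

2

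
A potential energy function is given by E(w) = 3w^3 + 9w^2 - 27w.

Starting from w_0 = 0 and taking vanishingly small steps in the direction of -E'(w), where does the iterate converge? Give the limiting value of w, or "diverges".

1

E'(w) = 9(w - 1)(w + 3), so E'(0) = -27.
Gradient descent moves in the -E' direction, i.e. w is increasing.
The nearest critical point in that direction is w = 1, where E'' = 36 > 0 (a local minimum). The iterate converges there.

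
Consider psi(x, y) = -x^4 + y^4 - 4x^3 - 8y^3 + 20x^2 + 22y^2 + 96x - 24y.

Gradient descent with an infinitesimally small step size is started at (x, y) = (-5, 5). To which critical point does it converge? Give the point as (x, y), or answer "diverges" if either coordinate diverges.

psi is separable, so gradient descent decouples: x follows -∂psi/∂x, y follows -∂psi/∂y.
∂psi/∂x = -4(x - 3)(x + 2)(x + 4); at x=-5 this is 96, so x decreases.
∂psi/∂y = 4(y - 3)(y - 2)(y - 1); at y=5 this is 96, so y decreases.
The x-coordinate has no critical point in that direction and runs off to infinity.

diverges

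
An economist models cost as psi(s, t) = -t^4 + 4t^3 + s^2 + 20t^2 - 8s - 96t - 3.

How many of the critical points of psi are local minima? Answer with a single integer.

psi separates as a function of s plus a function of t, so ∇psi=0 decouples.
∂psi/∂s = 2(s - 4) = 0 at s ∈ {4}; ∂psi/∂t = -4(t - 4)(t - 2)(t + 3) = 0 at t ∈ {-3, 2, 4}.
The Hessian is diagonal: diag(psi_ss, psi_tt). Second derivatives: psi_ss(4)=2; psi_tt(-3)=-140, psi_tt(2)=40, psi_tt(4)=-56.
Local minima occur where both diagonal entries positive: (4, 2). Count: 1.

1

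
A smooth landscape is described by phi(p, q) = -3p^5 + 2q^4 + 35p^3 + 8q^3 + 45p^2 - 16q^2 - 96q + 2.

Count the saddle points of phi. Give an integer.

phi separates as a function of p plus a function of q, so ∇phi=0 decouples.
∂phi/∂p = -15p(p - 3)(p + 1)(p + 2) = 0 at p ∈ {-2, -1, 0, 3}; ∂phi/∂q = 8(q - 2)(q + 2)(q + 3) = 0 at q ∈ {-3, -2, 2}.
The Hessian is diagonal: diag(phi_pp, phi_qq). Second derivatives: phi_pp(-2)=150, phi_pp(-1)=-60, phi_pp(0)=90, phi_pp(3)=-900; phi_qq(-3)=40, phi_qq(-2)=-32, phi_qq(2)=160.
Saddle points occur where the two diagonal entries have opposite signs: (-2, -2), (-1, -3), (-1, 2), (0, -2), (3, -3), (3, 2). Count: 6.

6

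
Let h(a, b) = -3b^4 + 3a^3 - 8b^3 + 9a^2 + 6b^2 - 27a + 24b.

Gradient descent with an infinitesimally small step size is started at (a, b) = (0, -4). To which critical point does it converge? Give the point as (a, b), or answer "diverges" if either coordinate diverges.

diverges

h is separable, so gradient descent decouples: a follows -∂h/∂a, b follows -∂h/∂b.
∂h/∂a = 9(a - 1)(a + 3); at a=0 this is -27, so a increases.
∂h/∂b = -12(b - 1)(b + 1)(b + 2); at b=-4 this is 360, so b decreases.
The b-coordinate has no critical point in that direction and runs off to infinity.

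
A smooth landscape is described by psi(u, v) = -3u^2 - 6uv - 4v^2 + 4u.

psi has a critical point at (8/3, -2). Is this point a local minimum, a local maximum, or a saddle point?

The Hessian of psi is constant: H = [[-6, -6], [-6, -8]].
det(H) = (-6)·(-8) − (-6)² = 12.
det(H) > 0 and tr(H) = -14 < 0, so H is negative definite and the point is a local maximum.

local maximum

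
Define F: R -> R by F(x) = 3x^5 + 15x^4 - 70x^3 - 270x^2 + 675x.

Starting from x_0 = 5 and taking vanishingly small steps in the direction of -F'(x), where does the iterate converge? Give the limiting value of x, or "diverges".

3

F'(x) = 15(x - 3)(x - 1)(x + 3)(x + 5), so F'(5) = 9600.
Gradient descent moves in the -F' direction, i.e. x is decreasing.
The nearest critical point in that direction is x = 3, where F'' = 1440 > 0 (a local minimum). The iterate converges there.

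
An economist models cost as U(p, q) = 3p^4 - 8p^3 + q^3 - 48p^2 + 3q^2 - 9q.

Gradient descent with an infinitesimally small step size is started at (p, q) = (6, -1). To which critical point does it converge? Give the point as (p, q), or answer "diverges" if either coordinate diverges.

(4, 1)

U is separable, so gradient descent decouples: p follows -∂U/∂p, q follows -∂U/∂q.
∂U/∂p = 12p(p - 4)(p + 2); at p=6 this is 1152, so p decreases.
∂U/∂q = 3(q - 1)(q + 3); at q=-1 this is -12, so q increases.
p converges to its nearest critical value 4 (a local min of the p-part); q converges to 1. The iterate converges to (4, 1).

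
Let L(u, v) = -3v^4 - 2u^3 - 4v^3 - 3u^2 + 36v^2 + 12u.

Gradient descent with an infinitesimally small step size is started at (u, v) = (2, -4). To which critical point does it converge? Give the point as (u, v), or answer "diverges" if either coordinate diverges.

L is separable, so gradient descent decouples: u follows -∂L/∂u, v follows -∂L/∂v.
∂L/∂u = -6(u - 1)(u + 2); at u=2 this is -24, so u increases.
∂L/∂v = -12v(v - 2)(v + 3); at v=-4 this is 288, so v decreases.
The u-coordinate has no critical point in that direction and runs off to infinity.

diverges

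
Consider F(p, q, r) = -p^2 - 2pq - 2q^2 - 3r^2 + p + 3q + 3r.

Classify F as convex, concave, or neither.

concave

F is quadratic, so its Hessian is the constant matrix H = [[-2, -2, 0], [-2, -4, 0], [0, 0, -6]].
Leading principal minors: -2, 4, -24.
Signs alternate −, +, − ⇒ H ≺ 0 ⇒ concave.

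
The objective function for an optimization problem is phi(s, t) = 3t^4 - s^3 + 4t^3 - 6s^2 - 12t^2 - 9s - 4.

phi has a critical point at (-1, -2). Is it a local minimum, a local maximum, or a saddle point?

The mixed partial ∂²phi/∂s∂t is 0, so the Hessian at any point is diag(phi_ss, phi_tt) = diag(-6(s + 2), 12(3t^2 + 2t - 2)).
At (-1, -2): H = diag(-6, 72).
The eigenvalues have opposite signs, so H is indefinite: a saddle point.

saddle point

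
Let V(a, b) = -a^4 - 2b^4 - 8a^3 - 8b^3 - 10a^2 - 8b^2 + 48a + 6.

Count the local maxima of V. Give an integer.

4

V separates as a function of a plus a function of b, so ∇V=0 decouples.
∂V/∂a = -4(a - 1)(a + 3)(a + 4) = 0 at a ∈ {-4, -3, 1}; ∂V/∂b = -8b(b + 1)(b + 2) = 0 at b ∈ {-2, -1, 0}.
The Hessian is diagonal: diag(V_aa, V_bb). Second derivatives: V_aa(-4)=-20, V_aa(-3)=16, V_aa(1)=-80; V_bb(-2)=-16, V_bb(-1)=8, V_bb(0)=-16.
Local maxima occur where both diagonal entries negative: (-4, -2), (-4, 0), (1, -2), (1, 0). Count: 4.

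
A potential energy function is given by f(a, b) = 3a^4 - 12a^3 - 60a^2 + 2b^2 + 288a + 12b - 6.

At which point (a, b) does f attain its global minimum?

f(a,b) separates as P(a) + Q(b) − 6, so its minimum is min P + min Q − 6.
P'(a) = 12(a - 4)(a - 2)(a + 3) vanishes at a ∈ {-3, 2, 4}; Q'(b) = 4b + 12 vanishes at b ∈ {-3}.
Local minima of P (where P''>0): P(-3)=-837, P(4)=192. Local minima of Q: Q(-3)=-18.
So the global minimum of f is P(-3) + Q(-3) − 6 = -837 − 18 − 6 = -861, attained at (-3, -3).

(-3, -3)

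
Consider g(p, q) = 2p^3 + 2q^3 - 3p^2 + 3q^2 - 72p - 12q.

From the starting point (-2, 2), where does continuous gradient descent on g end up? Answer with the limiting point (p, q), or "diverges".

g is separable, so gradient descent decouples: p follows -∂g/∂p, q follows -∂g/∂q.
∂g/∂p = 6(p - 4)(p + 3); at p=-2 this is -36, so p increases.
∂g/∂q = 6(q - 1)(q + 2); at q=2 this is 24, so q decreases.
p converges to its nearest critical value 4 (a local min of the p-part); q converges to 1. The iterate converges to (4, 1).

(4, 1)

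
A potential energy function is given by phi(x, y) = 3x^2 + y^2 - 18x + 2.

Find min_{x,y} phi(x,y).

-25

phi(x,y) separates as P(x) + Q(y) + 2, so its minimum is min P + min Q + 2.
P'(x) = 6x - 18 vanishes at x ∈ {3}; Q'(y) = 2y vanishes at y ∈ {0}.
Local minima of P (where P''>0): P(3)=-27. Local minima of Q: Q(0)=0.
So the global minimum of phi is P(3) + Q(0) + 2 = -27 + 0 + 2 = -25, attained at (3, 0).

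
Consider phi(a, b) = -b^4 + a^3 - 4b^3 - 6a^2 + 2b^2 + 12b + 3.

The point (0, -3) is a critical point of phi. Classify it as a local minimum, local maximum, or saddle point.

local maximum

The mixed partial ∂²phi/∂a∂b is 0, so the Hessian at any point is diag(phi_aa, phi_bb) = diag(6(a - 2), 4(-3b^2 - 6b + 1)).
At (0, -3): H = diag(-12, -32).
Both eigenvalues are negative, so H is negative definite: a local maximum.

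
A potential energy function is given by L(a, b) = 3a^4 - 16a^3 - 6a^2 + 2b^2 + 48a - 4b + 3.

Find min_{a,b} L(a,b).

-159

L(a,b) separates as P(a) + Q(b) + 3, so its minimum is min P + min Q + 3.
P'(a) = 12(a - 4)(a - 1)(a + 1) vanishes at a ∈ {-1, 1, 4}; Q'(b) = 4b - 4 vanishes at b ∈ {1}.
Local minima of P (where P''>0): P(-1)=-35, P(4)=-160. Local minima of Q: Q(1)=-2.
So the global minimum of L is P(4) + Q(1) + 3 = -160 − 2 + 3 = -159, attained at (4, 1).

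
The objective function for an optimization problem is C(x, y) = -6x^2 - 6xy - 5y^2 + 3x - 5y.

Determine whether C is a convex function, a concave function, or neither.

concave

C is quadratic, so its Hessian is the constant matrix H = [[-12, -6], [-6, -10]].
det(H) = 84, tr(H) = -22.
det(H) > 0 and tr(H) < 0, so H is negative definite everywhere: concave.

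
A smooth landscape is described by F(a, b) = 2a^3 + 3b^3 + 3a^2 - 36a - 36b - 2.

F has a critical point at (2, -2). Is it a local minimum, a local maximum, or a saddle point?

saddle point

The mixed partial ∂²F/∂a∂b is 0, so the Hessian at any point is diag(F_aa, F_bb) = diag(6(2a + 1), 18b).
At (2, -2): H = diag(30, -36).
The eigenvalues have opposite signs, so H is indefinite: a saddle point.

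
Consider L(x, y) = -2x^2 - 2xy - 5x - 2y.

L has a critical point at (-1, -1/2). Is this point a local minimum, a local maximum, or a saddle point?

saddle point

The Hessian of L is constant: H = [[-4, -2], [-2, 0]].
det(H) = (-4)·0 − (-2)² = -4.
Since det(H) < 0, H is indefinite and the critical point is a saddle point.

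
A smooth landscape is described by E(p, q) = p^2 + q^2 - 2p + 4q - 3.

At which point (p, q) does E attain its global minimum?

(1, -2)

E(p,q) separates as A(p) + B(q) − 3, so its minimum is min A + min B − 3.
A'(p) = 2p - 2 vanishes at p ∈ {1}; B'(q) = 2q + 4 vanishes at q ∈ {-2}.
Local minima of A (where A''>0): A(1)=-1. Local minima of B: B(-2)=-4.
So the global minimum of E is A(1) + B(-2) − 3 = -1 − 4 − 3 = -8, attained at (1, -2).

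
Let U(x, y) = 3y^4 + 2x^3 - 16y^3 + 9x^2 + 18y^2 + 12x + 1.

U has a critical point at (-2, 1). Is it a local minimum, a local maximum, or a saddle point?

local maximum

The mixed partial ∂²U/∂x∂y is 0, so the Hessian at any point is diag(U_xx, U_yy) = diag(6(2x + 3), 12(3y^2 - 8y + 3)).
At (-2, 1): H = diag(-6, -24).
Both eigenvalues are negative, so H is negative definite: a local maximum.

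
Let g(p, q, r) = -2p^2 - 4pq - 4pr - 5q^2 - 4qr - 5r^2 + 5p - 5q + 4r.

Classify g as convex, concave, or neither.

g is quadratic, so its Hessian is the constant matrix H = [[-4, -4, -4], [-4, -10, -4], [-4, -4, -10]].
Leading principal minors: -4, 24, -144.
Signs alternate −, +, − ⇒ H ≺ 0 ⇒ concave.

concave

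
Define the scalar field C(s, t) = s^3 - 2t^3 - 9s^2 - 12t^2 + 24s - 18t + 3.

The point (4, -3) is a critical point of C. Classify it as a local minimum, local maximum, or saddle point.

The mixed partial ∂²C/∂s∂t is 0, so the Hessian at any point is diag(C_ss, C_tt) = diag(6(s - 3), -12(t + 2)).
At (4, -3): H = diag(6, 12).
Both eigenvalues are positive, so H is positive definite: a local minimum.

local minimum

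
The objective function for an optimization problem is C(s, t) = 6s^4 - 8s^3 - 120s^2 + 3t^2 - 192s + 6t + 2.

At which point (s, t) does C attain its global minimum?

(4, -1)

C(s,t) separates as P(s) + Q(t) + 2, so its minimum is min P + min Q + 2.
P'(s) = 24(s - 4)(s + 1)(s + 2) vanishes at s ∈ {-2, -1, 4}; Q'(t) = 6(t + 1) vanishes at t ∈ {-1}.
Local minima of P (where P''>0): P(-2)=64, P(4)=-1664. Local minima of Q: Q(-1)=-3.
So the global minimum of C is P(4) + Q(-1) + 2 = -1664 − 3 + 2 = -1665, attained at (4, -1).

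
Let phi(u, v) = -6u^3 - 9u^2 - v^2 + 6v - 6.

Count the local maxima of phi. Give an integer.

1

phi separates as a function of u plus a function of v, so ∇phi=0 decouples.
∂phi/∂u = -18u(u + 1) = 0 at u ∈ {-1, 0}; ∂phi/∂v = -2(v - 3) = 0 at v ∈ {3}.
The Hessian is diagonal: diag(phi_uu, phi_vv). Second derivatives: phi_uu(-1)=18, phi_uu(0)=-18; phi_vv(3)=-2.
Local maxima occur where both diagonal entries negative: (0, 3). Count: 1.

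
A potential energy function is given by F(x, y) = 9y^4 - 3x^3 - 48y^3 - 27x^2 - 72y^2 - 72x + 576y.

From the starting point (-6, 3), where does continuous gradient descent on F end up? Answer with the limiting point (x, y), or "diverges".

(-4, 4)

F is separable, so gradient descent decouples: x follows -∂F/∂x, y follows -∂F/∂y.
∂F/∂x = -9(x + 2)(x + 4); at x=-6 this is -72, so x increases.
∂F/∂y = 36(y - 4)(y - 2)(y + 2); at y=3 this is -180, so y increases.
x converges to its nearest critical value -4 (a local min of the x-part); y converges to 4. The iterate converges to (-4, 4).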